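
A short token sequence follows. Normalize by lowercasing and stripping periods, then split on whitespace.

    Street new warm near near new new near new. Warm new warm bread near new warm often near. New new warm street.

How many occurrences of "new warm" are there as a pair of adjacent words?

Scanning the 21 overlapping bigram windows for "new warm":
  position 2–3: new warm
  position 9–10: new warm
  position 11–12: new warm
  position 15–16: new warm
  position 20–21: new warm

5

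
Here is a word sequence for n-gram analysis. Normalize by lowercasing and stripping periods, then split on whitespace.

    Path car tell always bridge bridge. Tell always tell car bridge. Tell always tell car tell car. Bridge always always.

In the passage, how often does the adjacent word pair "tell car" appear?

Scanning the 19 overlapping bigram windows for "tell car":
  position 9–10: tell car
  position 14–15: tell car
  position 16–17: tell car

3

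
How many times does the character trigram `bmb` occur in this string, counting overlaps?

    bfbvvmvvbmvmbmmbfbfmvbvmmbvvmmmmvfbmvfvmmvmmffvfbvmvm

Sliding a length-3 window over the 53 characters (51 positions):
  (no match at any position)

0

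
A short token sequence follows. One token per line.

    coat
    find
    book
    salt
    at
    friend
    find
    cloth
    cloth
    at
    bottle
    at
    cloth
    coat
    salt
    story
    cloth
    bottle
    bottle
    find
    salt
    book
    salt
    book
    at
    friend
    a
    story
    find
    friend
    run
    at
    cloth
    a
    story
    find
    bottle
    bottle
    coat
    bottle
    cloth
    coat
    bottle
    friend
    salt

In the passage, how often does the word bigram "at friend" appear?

2

Scanning the 44 overlapping bigram windows for "at friend":
  position 5–6: at friend
  position 25–26: at friend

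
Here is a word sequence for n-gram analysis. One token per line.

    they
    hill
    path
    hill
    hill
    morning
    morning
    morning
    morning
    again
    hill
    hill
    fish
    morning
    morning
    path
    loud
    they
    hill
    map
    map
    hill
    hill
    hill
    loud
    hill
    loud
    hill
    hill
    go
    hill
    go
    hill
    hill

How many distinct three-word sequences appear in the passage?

29

34 tokens → 32 trigram windows in total.
Repeated trigrams (each contributes count−1 duplicates):
  hill go hill: 2
  hill loud hill: 2
  morning morning morning: 2
3 duplicate windows → 32 − 3 = 29 distinct.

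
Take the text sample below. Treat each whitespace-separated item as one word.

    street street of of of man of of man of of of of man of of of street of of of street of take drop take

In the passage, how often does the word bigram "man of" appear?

Scanning the 25 overlapping bigram windows for "man of":
  position 6–7: man of
  position 9–10: man of
  position 14–15: man of

3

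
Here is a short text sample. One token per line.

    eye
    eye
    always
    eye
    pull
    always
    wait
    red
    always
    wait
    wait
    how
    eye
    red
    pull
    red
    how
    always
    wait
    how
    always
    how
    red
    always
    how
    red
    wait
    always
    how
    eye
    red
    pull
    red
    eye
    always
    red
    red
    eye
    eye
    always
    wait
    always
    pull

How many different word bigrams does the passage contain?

24

43 tokens → 42 bigram windows in total.
Repeated bigrams (each contributes count−1 duplicates):
  always wait: 4
  always how: 3
  eye always: 3
  eye eye: 2
  eye red: 2
  how always: 2
  how eye: 2
  how red: 2
  … (6 more repeated)
18 duplicate windows → 42 − 18 = 24 distinct.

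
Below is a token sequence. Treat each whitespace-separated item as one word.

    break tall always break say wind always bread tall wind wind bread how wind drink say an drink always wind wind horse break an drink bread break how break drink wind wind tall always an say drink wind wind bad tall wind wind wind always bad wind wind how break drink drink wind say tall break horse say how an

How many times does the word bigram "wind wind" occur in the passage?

7

Scanning the 59 overlapping bigram windows for "wind wind":
  position 10–11: wind wind
  position 20–21: wind wind
  position 31–32: wind wind
  position 38–39: wind wind
  position 42–43: wind wind
  position 43–44: wind wind
  position 47–48: wind wind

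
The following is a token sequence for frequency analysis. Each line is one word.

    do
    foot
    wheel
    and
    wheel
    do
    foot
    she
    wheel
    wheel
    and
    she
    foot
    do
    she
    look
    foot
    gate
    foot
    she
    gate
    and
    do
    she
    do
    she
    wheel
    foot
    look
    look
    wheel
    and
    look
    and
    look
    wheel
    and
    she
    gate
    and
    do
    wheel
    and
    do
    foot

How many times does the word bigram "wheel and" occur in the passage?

Scanning the 44 overlapping bigram windows for "wheel and":
  position 3–4: wheel and
  position 10–11: wheel and
  position 31–32: wheel and
  position 36–37: wheel and
  position 42–43: wheel and

5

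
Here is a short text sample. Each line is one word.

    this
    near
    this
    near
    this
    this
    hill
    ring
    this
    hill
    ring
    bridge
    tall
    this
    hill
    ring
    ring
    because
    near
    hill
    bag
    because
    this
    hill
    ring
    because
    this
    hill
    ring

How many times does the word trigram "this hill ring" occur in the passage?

5

Scanning the 27 overlapping trigram windows for "this hill ring":
  position 6–8: this hill ring
  position 9–11: this hill ring
  position 14–16: this hill ring
  position 23–25: this hill ring
  position 27–29: this hill ring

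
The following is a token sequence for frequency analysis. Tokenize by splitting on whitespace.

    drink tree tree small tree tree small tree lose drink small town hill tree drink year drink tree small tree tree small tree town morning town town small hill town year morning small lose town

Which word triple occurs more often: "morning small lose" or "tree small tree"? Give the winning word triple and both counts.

"tree small tree" (4 vs 1)

"morning small lose": 1 occurrence
"tree small tree": 4 occurrences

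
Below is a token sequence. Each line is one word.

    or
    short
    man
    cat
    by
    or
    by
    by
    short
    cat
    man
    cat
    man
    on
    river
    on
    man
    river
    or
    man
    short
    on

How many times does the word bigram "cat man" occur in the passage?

2

Scanning the 21 overlapping bigram windows for "cat man":
  position 10–11: cat man
  position 12–13: cat man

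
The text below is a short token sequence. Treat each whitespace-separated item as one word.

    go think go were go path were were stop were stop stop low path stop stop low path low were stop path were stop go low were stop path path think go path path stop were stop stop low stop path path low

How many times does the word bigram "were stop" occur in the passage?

6

Scanning the 42 overlapping bigram windows for "were stop":
  position 8–9: were stop
  position 10–11: were stop
  position 20–21: were stop
  position 23–24: were stop
  position 27–28: were stop
  position 36–37: were stop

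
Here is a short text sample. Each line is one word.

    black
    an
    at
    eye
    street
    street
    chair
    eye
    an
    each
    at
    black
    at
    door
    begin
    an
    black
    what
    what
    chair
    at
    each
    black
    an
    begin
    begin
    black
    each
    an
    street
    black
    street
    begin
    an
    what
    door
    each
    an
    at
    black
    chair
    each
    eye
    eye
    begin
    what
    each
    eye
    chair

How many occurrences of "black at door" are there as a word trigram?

1

Scanning the 47 overlapping trigram windows for "black at door":
  position 12–14: black at door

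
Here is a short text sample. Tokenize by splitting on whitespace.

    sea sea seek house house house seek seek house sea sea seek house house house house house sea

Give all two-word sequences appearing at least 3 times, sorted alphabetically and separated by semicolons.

Bigram counts meeting the condition (at least 3 times):
  house house: 6
  seek house: 3

house house; seek house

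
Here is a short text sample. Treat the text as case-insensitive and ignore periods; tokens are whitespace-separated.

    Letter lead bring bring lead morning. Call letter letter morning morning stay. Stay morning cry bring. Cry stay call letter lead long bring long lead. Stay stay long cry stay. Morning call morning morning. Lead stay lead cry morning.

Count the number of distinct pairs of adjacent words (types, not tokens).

39 tokens → 38 bigram windows in total.
Repeated bigrams (each contributes count−1 duplicates):
  call letter: 2
  cry stay: 2
  lead stay: 2
  letter lead: 2
  morning call: 2
  morning morning: 2
  stay morning: 2
  stay stay: 2
8 duplicate windows → 38 − 8 = 30 distinct.

30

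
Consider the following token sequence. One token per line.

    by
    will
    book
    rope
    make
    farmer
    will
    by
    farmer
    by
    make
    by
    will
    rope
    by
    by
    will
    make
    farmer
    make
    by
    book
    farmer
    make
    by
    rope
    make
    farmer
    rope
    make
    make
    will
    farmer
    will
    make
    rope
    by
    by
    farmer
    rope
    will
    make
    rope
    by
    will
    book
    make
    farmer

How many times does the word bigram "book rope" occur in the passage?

1

Scanning the 47 overlapping bigram windows for "book rope":
  position 3–4: book rope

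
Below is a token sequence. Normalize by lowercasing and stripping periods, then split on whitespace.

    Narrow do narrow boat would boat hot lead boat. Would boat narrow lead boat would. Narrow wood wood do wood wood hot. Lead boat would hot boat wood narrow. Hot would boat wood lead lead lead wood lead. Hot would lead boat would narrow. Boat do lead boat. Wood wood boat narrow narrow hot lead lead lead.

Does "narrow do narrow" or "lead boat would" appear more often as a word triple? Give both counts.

"narrow do narrow": 1 occurrence
"lead boat would": 4 occurrences

"lead boat would" (4 vs 1)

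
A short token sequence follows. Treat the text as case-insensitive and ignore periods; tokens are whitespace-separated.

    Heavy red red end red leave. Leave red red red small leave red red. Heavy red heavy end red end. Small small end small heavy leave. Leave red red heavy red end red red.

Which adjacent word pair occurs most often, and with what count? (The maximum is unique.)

"red red", 6 times

Bigram frequencies (highest first):
  red red: 6
  heavy red: 3
  red end: 3
  end red: 3
  leave red: 3
  red heavy: 3
  … (10 more, each ≤ 2)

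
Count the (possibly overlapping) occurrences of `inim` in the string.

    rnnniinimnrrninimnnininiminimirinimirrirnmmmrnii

Sliding a length-4 window over the 48 characters (45 positions):
  position 6–9: inim
  position 14–17: inim
  position 22–25: inim
  position 26–29: inim
  position 32–35: inim

5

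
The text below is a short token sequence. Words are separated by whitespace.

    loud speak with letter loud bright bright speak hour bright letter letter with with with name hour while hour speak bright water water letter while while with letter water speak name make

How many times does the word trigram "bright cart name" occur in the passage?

0

Scanning the 30 overlapping trigram windows for "bright cart name":
  (none found)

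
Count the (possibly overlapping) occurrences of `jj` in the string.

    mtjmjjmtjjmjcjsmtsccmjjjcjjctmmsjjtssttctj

6

Sliding a length-2 window over the 42 characters (41 positions):
  position 5–6: jj
  position 9–10: jj
  position 22–23: jj
  position 23–24: jj
  position 26–27: jj
  position 33–34: jj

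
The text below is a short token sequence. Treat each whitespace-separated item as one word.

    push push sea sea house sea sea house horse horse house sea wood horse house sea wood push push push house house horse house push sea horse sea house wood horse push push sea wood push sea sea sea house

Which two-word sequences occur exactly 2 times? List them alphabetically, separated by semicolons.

house horse; wood horse; wood push

Bigram counts meeting the condition (exactly 2 times):
  house horse: 2
  wood horse: 2
  wood push: 2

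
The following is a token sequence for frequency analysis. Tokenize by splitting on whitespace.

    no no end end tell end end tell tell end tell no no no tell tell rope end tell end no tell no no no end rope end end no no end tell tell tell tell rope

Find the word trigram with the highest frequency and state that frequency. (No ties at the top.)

"no no end", 3 times

Trigram frequencies (highest first):
  no no end: 3
  end end tell: 2
  end tell end: 2
  end tell tell: 2
  tell no no: 2
  no no no: 2
  … (20 more, each ≤ 2)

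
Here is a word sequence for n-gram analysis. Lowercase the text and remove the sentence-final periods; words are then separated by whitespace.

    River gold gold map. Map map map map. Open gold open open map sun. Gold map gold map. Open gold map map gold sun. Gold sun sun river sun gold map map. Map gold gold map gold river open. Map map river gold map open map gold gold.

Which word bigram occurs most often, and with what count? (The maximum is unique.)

Bigram frequencies (highest first):
  map map: 8
  gold map: 7
  map gold: 5
  gold gold: 3
  map open: 3
  open map: 3
  … (13 more, each ≤ 3)

"map map", 8 times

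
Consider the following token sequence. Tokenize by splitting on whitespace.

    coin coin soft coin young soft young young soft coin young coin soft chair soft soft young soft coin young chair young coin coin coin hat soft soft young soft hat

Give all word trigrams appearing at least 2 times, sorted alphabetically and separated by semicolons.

Trigram counts meeting the condition (at least 2 times):
  soft coin young: 3
  soft soft young: 2
  soft young soft: 2
  young soft coin: 2

soft coin young; soft soft young; soft young soft; young soft coin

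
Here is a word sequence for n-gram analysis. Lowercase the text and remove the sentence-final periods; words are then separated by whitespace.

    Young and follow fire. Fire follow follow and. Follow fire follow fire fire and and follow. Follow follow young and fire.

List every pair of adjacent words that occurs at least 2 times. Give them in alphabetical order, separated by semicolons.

Bigram counts meeting the condition (at least 2 times):
  and follow: 3
  fire fire: 2
  fire follow: 2
  follow fire: 3
  follow follow: 3
  young and: 2

and follow; fire fire; fire follow; follow fire; follow follow; young and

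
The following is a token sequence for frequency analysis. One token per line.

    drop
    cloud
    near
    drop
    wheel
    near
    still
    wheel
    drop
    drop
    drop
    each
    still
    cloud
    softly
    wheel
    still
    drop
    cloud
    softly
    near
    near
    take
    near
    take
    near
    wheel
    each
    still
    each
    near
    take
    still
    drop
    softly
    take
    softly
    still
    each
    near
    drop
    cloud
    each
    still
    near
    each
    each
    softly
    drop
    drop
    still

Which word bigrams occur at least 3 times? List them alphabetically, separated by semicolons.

Bigram counts meeting the condition (at least 3 times):
  drop cloud: 3
  drop drop: 3
  each still: 3
  near take: 3

drop cloud; drop drop; each still; near take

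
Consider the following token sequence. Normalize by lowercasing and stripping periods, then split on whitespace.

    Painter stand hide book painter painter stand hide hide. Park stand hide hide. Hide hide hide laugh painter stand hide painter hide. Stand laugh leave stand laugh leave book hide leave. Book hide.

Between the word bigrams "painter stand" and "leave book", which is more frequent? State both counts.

"painter stand": 3 occurrences
"leave book": 2 occurrences

"painter stand" (3 vs 2)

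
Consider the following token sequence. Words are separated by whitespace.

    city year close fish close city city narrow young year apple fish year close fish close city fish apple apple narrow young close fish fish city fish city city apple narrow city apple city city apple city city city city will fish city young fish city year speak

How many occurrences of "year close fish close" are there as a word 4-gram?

2

Scanning the 45 overlapping 4-gram windows for "year close fish close":
  position 2–5: year close fish close
  position 13–16: year close fish close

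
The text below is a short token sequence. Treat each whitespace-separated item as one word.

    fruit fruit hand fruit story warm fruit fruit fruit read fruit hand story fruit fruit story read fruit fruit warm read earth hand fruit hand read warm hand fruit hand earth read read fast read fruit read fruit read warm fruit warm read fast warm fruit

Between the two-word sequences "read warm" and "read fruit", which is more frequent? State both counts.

"read warm": 2 occurrences
"read fruit": 4 occurrences

"read fruit" (4 vs 2)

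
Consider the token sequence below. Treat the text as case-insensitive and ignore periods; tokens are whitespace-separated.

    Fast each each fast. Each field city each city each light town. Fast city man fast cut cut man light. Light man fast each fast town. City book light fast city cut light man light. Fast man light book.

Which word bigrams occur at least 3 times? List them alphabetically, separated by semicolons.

Bigram counts meeting the condition (at least 3 times):
  fast each: 3
  man light: 3

fast each; man light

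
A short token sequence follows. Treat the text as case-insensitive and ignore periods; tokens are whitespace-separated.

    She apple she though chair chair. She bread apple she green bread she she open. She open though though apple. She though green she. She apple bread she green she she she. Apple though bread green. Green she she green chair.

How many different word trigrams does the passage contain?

35

41 tokens → 39 trigram windows in total.
Repeated trigrams (each contributes count−1 duplicates):
  green she she: 3
  apple she though: 2
  she she apple: 2
4 duplicate windows → 39 − 4 = 35 distinct.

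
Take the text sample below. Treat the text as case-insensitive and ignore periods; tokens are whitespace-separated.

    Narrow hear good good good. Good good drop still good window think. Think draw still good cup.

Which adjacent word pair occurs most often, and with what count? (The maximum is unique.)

"good good", 4 times

Bigram frequencies (highest first):
  good good: 4
  still good: 2
  narrow hear: 1
  hear good: 1
  good drop: 1
  drop still: 1
  … (6 more, each ≤ 1)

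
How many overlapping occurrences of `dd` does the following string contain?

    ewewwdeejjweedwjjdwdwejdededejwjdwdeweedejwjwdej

Sliding a length-2 window over the 48 characters (47 positions):
  (no match at any position)

0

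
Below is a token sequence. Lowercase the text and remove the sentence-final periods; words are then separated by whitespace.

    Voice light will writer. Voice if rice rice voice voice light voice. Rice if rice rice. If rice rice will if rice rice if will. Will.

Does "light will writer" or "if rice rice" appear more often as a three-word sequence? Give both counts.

"if rice rice" (4 vs 1)

"light will writer": 1 occurrence
"if rice rice": 4 occurrences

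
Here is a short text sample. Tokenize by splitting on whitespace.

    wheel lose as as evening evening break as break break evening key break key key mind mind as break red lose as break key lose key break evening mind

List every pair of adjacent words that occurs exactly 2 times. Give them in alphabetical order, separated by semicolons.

break evening; break key; key break; lose as

Bigram counts meeting the condition (exactly 2 times):
  break evening: 2
  break key: 2
  key break: 2
  lose as: 2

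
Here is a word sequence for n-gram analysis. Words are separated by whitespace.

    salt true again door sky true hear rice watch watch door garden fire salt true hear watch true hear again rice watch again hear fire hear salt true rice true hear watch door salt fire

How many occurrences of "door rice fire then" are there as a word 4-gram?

0

Scanning the 32 overlapping 4-gram windows for "door rice fire then":
  (none found)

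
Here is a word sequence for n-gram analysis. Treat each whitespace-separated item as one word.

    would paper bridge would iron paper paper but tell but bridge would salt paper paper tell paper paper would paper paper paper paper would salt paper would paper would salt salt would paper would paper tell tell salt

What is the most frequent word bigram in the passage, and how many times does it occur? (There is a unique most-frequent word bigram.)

"paper paper", 6 times

Bigram frequencies (highest first):
  paper paper: 6
  would paper: 5
  paper would: 5
  would salt: 3
  bridge would: 2
  salt paper: 2
  … (13 more, each ≤ 2)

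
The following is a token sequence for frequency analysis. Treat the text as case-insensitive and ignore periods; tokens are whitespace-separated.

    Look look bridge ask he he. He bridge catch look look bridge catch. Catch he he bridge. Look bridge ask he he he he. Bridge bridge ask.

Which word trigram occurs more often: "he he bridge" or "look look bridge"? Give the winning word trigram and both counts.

"he he bridge": 3 occurrences
"look look bridge": 2 occurrences

"he he bridge" (3 vs 2)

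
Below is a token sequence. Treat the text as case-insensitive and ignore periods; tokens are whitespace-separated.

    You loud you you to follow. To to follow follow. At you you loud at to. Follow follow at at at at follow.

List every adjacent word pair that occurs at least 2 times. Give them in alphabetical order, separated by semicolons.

at at; follow at; follow follow; to follow; you loud; you you

Bigram counts meeting the condition (at least 2 times):
  at at: 3
  follow at: 2
  follow follow: 2
  to follow: 3
  you loud: 2
  you you: 2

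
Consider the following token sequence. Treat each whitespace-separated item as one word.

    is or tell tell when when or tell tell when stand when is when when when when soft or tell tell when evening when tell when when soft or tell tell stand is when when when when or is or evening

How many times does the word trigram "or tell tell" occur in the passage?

4

Scanning the 39 overlapping trigram windows for "or tell tell":
  position 2–4: or tell tell
  position 7–9: or tell tell
  position 19–21: or tell tell
  position 29–31: or tell tell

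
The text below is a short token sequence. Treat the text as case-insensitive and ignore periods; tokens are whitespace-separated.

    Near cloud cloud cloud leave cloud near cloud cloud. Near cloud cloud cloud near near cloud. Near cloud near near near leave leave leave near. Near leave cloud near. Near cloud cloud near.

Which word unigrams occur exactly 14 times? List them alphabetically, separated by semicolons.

Unigram counts meeting the condition (exactly 14 times):
  cloud: 14
  near: 14

cloud; near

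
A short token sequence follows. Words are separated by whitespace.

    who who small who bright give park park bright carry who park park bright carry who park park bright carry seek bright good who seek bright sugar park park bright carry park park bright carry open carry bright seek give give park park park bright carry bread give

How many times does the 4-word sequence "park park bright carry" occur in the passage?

6

Scanning the 45 overlapping 4-gram windows for "park park bright carry":
  position 7–10: park park bright carry
  position 12–15: park park bright carry
  position 17–20: park park bright carry
  position 28–31: park park bright carry
  position 32–35: park park bright carry
  position 43–46: park park bright carry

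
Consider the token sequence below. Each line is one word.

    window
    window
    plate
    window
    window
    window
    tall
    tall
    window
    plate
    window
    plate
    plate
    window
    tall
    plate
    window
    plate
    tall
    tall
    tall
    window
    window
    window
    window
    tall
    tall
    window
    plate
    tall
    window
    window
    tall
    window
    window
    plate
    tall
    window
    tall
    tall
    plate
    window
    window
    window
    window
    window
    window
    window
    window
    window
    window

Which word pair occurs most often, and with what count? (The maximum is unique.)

"window window", 17 times

Bigram frequencies (highest first):
  window window: 17
  window plate: 6
  tall window: 6
  plate window: 5
  window tall: 5
  tall tall: 5
  … (3 more, each ≤ 3)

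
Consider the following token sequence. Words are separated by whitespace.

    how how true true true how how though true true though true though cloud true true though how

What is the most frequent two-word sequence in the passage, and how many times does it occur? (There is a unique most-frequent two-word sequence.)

Bigram frequencies (highest first):
  true true: 4
  true though: 3
  how how: 2
  though true: 2
  how true: 1
  true how: 1
  … (4 more, each ≤ 1)

"true true", 4 times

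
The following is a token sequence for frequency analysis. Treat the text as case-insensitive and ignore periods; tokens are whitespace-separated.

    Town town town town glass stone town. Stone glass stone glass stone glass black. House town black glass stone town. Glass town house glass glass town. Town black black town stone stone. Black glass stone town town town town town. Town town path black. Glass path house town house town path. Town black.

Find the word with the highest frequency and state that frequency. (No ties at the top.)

Unigram frequencies (highest first):
  town: 21
  glass: 10
  stone: 8
  black: 7
  house: 4
  path: 3

"town", 21 times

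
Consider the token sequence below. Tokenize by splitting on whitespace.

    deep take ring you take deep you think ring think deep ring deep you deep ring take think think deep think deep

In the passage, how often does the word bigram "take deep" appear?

1

Scanning the 21 overlapping bigram windows for "take deep":
  position 5–6: take deep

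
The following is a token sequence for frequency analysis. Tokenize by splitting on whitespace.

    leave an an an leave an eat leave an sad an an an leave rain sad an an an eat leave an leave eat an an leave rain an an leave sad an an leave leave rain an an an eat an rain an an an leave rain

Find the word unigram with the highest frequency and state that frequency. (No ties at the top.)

Unigram frequencies (highest first):
  an: 25
  leave: 11
  rain: 5
  eat: 4
  sad: 3

"an", 25 times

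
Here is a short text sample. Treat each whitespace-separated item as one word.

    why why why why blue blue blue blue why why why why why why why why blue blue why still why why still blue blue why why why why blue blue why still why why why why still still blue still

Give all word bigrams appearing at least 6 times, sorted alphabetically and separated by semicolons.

blue blue; why why

Bigram counts meeting the condition (at least 6 times):
  blue blue: 6
  why why: 17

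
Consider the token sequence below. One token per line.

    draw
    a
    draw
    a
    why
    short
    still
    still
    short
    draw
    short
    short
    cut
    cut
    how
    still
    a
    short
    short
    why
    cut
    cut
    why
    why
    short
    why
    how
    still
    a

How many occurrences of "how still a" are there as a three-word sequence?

2

Scanning the 27 overlapping trigram windows for "how still a":
  position 15–17: how still a
  position 27–29: how still a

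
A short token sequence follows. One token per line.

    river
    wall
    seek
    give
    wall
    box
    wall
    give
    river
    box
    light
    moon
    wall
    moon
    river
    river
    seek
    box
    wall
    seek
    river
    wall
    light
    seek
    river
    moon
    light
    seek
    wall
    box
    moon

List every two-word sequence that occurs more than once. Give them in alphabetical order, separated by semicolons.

Bigram counts meeting the condition (more than once):
  box wall: 2
  light seek: 2
  river wall: 2
  seek river: 2
  wall box: 2
  wall seek: 2

box wall; light seek; river wall; seek river; wall box; wall seek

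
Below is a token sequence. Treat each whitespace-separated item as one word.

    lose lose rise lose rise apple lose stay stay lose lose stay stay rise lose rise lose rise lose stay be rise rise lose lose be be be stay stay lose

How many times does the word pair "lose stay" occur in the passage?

Scanning the 30 overlapping bigram windows for "lose stay":
  position 7–8: lose stay
  position 11–12: lose stay
  position 19–20: lose stay

3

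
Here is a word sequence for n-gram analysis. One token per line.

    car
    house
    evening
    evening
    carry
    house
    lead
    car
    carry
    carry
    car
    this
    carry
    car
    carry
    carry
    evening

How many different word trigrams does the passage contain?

17 tokens → 15 trigram windows in total.
Repeated trigrams (each contributes count−1 duplicates):
  car carry carry: 2
1 duplicate windows → 15 − 1 = 14 distinct.

14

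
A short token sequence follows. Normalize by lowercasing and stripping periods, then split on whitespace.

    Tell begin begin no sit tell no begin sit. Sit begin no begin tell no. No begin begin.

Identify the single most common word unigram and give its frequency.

"begin", 7 times

Unigram frequencies (highest first):
  begin: 7
  no: 5
  tell: 3
  sit: 3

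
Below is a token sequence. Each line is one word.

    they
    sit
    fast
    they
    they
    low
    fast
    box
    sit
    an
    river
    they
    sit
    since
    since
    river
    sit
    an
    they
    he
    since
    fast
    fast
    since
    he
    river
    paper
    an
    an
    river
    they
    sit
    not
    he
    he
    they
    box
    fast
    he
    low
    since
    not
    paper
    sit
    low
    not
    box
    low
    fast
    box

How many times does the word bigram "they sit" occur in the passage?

Scanning the 49 overlapping bigram windows for "they sit":
  position 1–2: they sit
  position 12–13: they sit
  position 31–32: they sit

3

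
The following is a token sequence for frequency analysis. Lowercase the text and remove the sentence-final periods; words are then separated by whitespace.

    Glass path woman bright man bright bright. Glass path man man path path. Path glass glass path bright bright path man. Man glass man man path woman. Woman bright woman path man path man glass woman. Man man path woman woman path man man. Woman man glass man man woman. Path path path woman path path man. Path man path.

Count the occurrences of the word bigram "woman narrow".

Scanning the 59 overlapping bigram windows for "woman narrow":
  (none found)

0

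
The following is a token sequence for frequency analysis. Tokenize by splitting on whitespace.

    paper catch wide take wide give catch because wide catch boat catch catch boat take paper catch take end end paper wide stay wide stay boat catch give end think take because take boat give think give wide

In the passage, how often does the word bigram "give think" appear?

Scanning the 37 overlapping bigram windows for "give think":
  position 35–36: give think

1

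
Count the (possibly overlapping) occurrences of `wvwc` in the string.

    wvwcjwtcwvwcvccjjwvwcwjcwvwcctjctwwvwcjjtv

5

Sliding a length-4 window over the 42 characters (39 positions):
  position 1–4: wvwc
  position 9–12: wvwc
  position 18–21: wvwc
  position 25–28: wvwc
  position 35–38: wvwc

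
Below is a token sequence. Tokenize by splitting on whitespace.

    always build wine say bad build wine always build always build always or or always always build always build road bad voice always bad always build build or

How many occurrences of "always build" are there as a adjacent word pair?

6

Scanning the 27 overlapping bigram windows for "always build":
  position 1–2: always build
  position 8–9: always build
  position 10–11: always build
  position 16–17: always build
  position 18–19: always build
  position 25–26: always build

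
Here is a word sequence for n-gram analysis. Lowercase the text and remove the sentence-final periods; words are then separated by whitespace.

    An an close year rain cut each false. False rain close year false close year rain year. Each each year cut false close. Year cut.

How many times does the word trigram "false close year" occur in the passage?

Scanning the 23 overlapping trigram windows for "false close year":
  position 13–15: false close year
  position 22–24: false close year

2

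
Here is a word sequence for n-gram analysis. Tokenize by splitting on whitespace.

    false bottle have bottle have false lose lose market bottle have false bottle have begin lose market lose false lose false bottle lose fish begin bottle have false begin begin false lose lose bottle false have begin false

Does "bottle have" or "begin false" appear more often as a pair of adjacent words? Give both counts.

"bottle have" (5 vs 2)

"bottle have": 5 occurrences
"begin false": 2 occurrences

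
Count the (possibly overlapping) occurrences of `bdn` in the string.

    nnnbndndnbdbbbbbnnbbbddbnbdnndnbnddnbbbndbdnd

2

Sliding a length-3 window over the 45 characters (43 positions):
  position 26–28: bdn
  position 42–44: bdn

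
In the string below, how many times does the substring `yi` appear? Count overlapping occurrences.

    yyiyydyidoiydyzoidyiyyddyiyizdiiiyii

6

Sliding a length-2 window over the 36 characters (35 positions):
  position 2–3: yi
  position 7–8: yi
  position 19–20: yi
  position 25–26: yi
  position 27–28: yi
  position 34–35: yi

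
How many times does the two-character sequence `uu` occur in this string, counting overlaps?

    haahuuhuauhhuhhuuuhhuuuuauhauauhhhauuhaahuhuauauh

Sliding a length-2 window over the 49 characters (48 positions):
  position 5–6: uu
  position 16–17: uu
  position 17–18: uu
  position 21–22: uu
  position 22–23: uu
  position 23–24: uu
  position 36–37: uu

7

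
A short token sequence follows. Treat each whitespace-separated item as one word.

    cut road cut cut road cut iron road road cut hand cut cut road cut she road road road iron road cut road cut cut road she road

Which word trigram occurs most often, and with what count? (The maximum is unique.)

Trigram frequencies (highest first):
  cut road cut: 4
  cut cut road: 3
  road cut cut: 2
  road cut iron: 1
  cut iron road: 1
  iron road road: 1
  … (14 more, each ≤ 1)

"cut road cut", 4 times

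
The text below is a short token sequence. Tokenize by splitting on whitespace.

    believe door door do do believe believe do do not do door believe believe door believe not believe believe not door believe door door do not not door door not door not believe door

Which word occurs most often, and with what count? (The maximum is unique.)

"door", 11 times

Unigram frequencies (highest first):
  door: 11
  believe: 10
  not: 7
  do: 6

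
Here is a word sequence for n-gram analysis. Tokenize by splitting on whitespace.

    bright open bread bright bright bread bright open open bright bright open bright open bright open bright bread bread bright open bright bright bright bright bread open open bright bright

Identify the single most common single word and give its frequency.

Unigram frequencies (highest first):
  bright: 16
  open: 9
  bread: 5

"bright", 16 times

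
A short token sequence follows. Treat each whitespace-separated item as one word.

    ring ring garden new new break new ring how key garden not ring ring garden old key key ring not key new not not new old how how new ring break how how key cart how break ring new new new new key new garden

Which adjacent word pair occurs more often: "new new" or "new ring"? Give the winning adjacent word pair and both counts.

"new new" (4 vs 2)

"new new": 4 occurrences
"new ring": 2 occurrences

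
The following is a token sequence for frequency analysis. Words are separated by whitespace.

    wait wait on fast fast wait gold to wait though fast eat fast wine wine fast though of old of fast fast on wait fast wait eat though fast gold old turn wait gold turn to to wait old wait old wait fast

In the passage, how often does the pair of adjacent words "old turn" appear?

Scanning the 42 overlapping bigram windows for "old turn":
  position 31–32: old turn

1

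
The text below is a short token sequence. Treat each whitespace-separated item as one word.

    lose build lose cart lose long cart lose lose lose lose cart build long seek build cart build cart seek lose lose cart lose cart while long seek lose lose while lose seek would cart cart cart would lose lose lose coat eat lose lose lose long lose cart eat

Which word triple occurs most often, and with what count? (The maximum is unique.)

Trigram frequencies (highest first):
  lose lose lose: 4
  lose cart lose: 2
  lose lose cart: 2
  seek lose lose: 2
  lose build lose: 1
  build lose cart: 1
  … (36 more, each ≤ 1)

"lose lose lose", 4 times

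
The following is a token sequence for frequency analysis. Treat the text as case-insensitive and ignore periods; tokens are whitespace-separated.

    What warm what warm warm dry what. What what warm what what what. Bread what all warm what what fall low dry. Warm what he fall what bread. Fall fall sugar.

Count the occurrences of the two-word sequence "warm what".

4

Scanning the 30 overlapping bigram windows for "warm what":
  position 2–3: warm what
  position 10–11: warm what
  position 17–18: warm what
  position 23–24: warm what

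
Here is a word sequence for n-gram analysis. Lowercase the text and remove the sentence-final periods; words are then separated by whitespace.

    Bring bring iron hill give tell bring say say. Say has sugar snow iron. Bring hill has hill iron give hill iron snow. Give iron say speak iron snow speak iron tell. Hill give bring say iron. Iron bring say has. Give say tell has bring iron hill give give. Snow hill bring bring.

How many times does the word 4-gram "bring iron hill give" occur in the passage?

2

Scanning the 51 overlapping 4-gram windows for "bring iron hill give":
  position 2–5: bring iron hill give
  position 46–49: bring iron hill give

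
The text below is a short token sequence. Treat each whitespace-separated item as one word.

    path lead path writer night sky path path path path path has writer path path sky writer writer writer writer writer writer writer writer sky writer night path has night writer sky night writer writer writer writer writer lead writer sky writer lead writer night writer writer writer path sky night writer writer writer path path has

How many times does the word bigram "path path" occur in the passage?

Scanning the 56 overlapping bigram windows for "path path":
  position 7–8: path path
  position 8–9: path path
  position 9–10: path path
  position 10–11: path path
  position 14–15: path path
  position 55–56: path path

6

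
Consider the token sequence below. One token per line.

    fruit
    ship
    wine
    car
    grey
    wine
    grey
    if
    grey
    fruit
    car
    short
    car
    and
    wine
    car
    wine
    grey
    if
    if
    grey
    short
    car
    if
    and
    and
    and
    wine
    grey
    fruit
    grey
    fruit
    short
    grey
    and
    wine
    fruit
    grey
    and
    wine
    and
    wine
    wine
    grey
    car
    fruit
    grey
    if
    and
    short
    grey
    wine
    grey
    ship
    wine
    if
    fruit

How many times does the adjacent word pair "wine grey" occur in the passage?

5

Scanning the 56 overlapping bigram windows for "wine grey":
  position 6–7: wine grey
  position 17–18: wine grey
  position 28–29: wine grey
  position 43–44: wine grey
  position 52–53: wine grey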